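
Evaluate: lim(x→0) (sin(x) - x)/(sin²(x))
This is a 0/0 indeterminate form.

Apply L'Hôpital's rule: differentiate numerator and denominator separately.
  f(x) = -x + sin(x)   ⇒   f'(x) = cos(x) - 1
  g(x) = sin(x)^2   ⇒   g'(x) = 2·sin(x)·cos(x)
  lim(x→0) f'(x)/g'(x) = lim(x→0) (cos(x) - 1)/(2·sin(x)·cos(x))
  = 0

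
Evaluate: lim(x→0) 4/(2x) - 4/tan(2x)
This is an ∞-∞ indeterminate form.

Combine fractions or rationalize to convert ∞-∞ to 0/0 form:
  lim(x→0) 4/(2x) - 4/tan(2x) = 0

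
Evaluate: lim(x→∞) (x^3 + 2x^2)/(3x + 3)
This is an ∞/∞ indeterminate form.

Apply L'Hôpital's rule: differentiate numerator and denominator separately.
  f(x) = x^3 + 2·x^2   ⇒   f'(x) = 3·x^2 + 4·x
  g(x) = 3·x + 3   ⇒   g'(x) = 3
  lim(x→∞) f'(x)/g'(x) = lim(x→∞) (3·x^2 + 4·x)/(3)
  = ∞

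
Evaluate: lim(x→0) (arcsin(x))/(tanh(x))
This is a 0/0 indeterminate form.

Apply L'Hôpital's rule: differentiate numerator and denominator separately.
  f(x) = asin(x)   ⇒   f'(x) = 1/sqrt(1 - x^2)
  g(x) = tanh(x)   ⇒   g'(x) = 1 - tanh(x)^2
  lim(x→0) f'(x)/g'(x) = lim(x→0) (1/sqrt(1 - x^2))/(1 - tanh(x)^2)
  = 1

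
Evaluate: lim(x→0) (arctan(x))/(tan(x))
This is a 0/0 indeterminate form.

Apply L'Hôpital's rule: differentiate numerator and denominator separately.
  f(x) = atan(x)   ⇒   f'(x) = 1/(x^2 + 1)
  g(x) = tan(x)   ⇒   g'(x) = tan(x)^2 + 1
  lim(x→0) f'(x)/g'(x) = lim(x→0) (1/(x^2 + 1))/(tan(x)^2 + 1)
  = 1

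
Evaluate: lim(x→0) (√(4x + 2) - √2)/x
This is a standard limit.

Factor or rationalize the expression:
  lim(x→0) (√(4x + 2) - √2)/x = sqrt(2)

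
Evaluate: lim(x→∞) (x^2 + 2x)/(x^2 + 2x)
This is an ∞/∞ indeterminate form.

Apply L'Hôpital's rule: differentiate numerator and denominator separately.
  f(x) = x^2 + 2·x   ⇒   f'(x) = 2·x + 2
  g(x) = x^2 + 2·x   ⇒   g'(x) = 2·x + 2
  lim(x→∞) f'(x)/g'(x) = lim(x→∞) (2·x + 2)/(2·x + 2)
  = 1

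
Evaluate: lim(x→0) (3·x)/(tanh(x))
This is a 0/0 indeterminate form.

Apply L'Hôpital's rule: differentiate numerator and denominator separately.
  f(x) = 3·x   ⇒   f'(x) = 3
  g(x) = tanh(x)   ⇒   g'(x) = 1 - tanh(x)^2
  lim(x→0) f'(x)/g'(x) = lim(x→0) (3)/(1 - tanh(x)^2)
  = 3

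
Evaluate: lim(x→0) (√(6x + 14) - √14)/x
This is a standard limit.

Factor or rationalize the expression:
  lim(x→0) (√(6x + 14) - √14)/x = 3·sqrt(14)/14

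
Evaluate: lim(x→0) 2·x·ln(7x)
This is a 0·∞ indeterminate form.

Rewrite 0·∞ as a quotient (0/0 or ∞/∞ form), then apply L'Hôpital's rule:
  lim(x→0) 2·x·ln(7x) = 0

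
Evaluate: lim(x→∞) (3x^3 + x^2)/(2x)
This is an ∞/∞ indeterminate form.

Apply L'Hôpital's rule: differentiate numerator and denominator separately.
  f(x) = 3·x^3 + x^2   ⇒   f'(x) = 9·x^2 + 2·x
  g(x) = 2·x   ⇒   g'(x) = 2
  lim(x→∞) f'(x)/g'(x) = lim(x→∞) (9·x^2 + 2·x)/(2)
  = ∞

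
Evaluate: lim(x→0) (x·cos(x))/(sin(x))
This is a 0/0 indeterminate form.

Apply L'Hôpital's rule: differentiate numerator and denominator separately.
  f(x) = x·cos(x)   ⇒   f'(x) = -x·sin(x) + cos(x)
  g(x) = sin(x)   ⇒   g'(x) = cos(x)
  lim(x→0) f'(x)/g'(x) = lim(x→0) (-x·sin(x) + cos(x))/(cos(x))
  = 1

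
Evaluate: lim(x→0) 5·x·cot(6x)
This is a 0·∞ indeterminate form.

Rewrite 0·∞ as a quotient (0/0 or ∞/∞ form), then apply L'Hôpital's rule:
  lim(x→0) 5·x·cot(6x) = 5/6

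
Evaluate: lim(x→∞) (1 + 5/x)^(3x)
This is an exponential indeterminate form.

For exponential indeterminate forms, take the natural log:
  Let L = lim(x→∞) (1 + 5/x)^(3x)
  Then ln(L) = lim(x→∞) [exponent × ln(base)]
  Evaluate using L'Hôpital or standard limits, then exponentiate.
  L = e^(15)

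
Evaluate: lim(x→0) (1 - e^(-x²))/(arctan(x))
This is a 0/0 indeterminate form.

Apply L'Hôpital's rule: differentiate numerator and denominator separately.
  f(x) = 1 - e^(-x^2)   ⇒   f'(x) = 2·x·e^(-x^2)
  g(x) = atan(x)   ⇒   g'(x) = 1/(x^2 + 1)
  lim(x→0) f'(x)/g'(x) = lim(x→0) (2·x·e^(-x^2))/(1/(x^2 + 1))
  = 0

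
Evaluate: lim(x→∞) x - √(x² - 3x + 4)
This is an ∞-∞ indeterminate form.

Combine fractions or rationalize to convert ∞-∞ to 0/0 form:
  lim(x→∞) x - √(x² - 3x + 4) = 3/2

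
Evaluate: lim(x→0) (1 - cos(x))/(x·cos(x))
This is a 0/0 indeterminate form.

Apply L'Hôpital's rule: differentiate numerator and denominator separately.
  f(x) = 1 - cos(x)   ⇒   f'(x) = sin(x)
  g(x) = x·cos(x)   ⇒   g'(x) = -x·sin(x) + cos(x)
  lim(x→0) f'(x)/g'(x) = lim(x→0) (sin(x))/(-x·sin(x) + cos(x))
  = 0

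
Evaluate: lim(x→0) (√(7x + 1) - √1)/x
This is a standard limit.

Factor or rationalize the expression:
  lim(x→0) (√(7x + 1) - √1)/x = 7/2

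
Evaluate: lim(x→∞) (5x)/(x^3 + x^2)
This is an ∞/∞ indeterminate form.

Apply L'Hôpital's rule: differentiate numerator and denominator separately.
  f(x) = 5·x   ⇒   f'(x) = 5
  g(x) = x^3 + x^2   ⇒   g'(x) = 3·x^2 + 2·x
  lim(x→∞) f'(x)/g'(x) = lim(x→∞) (5)/(3·x^2 + 2·x)
  = 0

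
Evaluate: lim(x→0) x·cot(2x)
This is a 0·∞ indeterminate form.

Rewrite 0·∞ as a quotient (0/0 or ∞/∞ form), then apply L'Hôpital's rule:
  lim(x→0) x·cot(2x) = 1/2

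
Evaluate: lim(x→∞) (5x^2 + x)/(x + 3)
This is an ∞/∞ indeterminate form.

Apply L'Hôpital's rule: differentiate numerator and denominator separately.
  f(x) = 5·x^2 + x   ⇒   f'(x) = 10·x + 1
  g(x) = x + 3   ⇒   g'(x) = 1
  lim(x→∞) f'(x)/g'(x) = lim(x→∞) (10·x + 1)/(1)
  = ∞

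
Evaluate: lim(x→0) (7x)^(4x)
This is an exponential indeterminate form.

For exponential indeterminate forms, take the natural log:
  Let L = lim(x→0) (7x)^(4x)
  Then ln(L) = lim(x→0) [exponent × ln(base)]
  Evaluate using L'Hôpital or standard limits, then exponentiate.
  L = 1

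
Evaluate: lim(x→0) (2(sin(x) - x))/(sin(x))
This is a 0/0 indeterminate form.

Apply L'Hôpital's rule: differentiate numerator and denominator separately.
  f(x) = -2·x + 2·sin(x)   ⇒   f'(x) = 2·cos(x) - 2
  g(x) = sin(x)   ⇒   g'(x) = cos(x)
  lim(x→0) f'(x)/g'(x) = lim(x→0) (2·cos(x) - 2)/(cos(x))
  = 0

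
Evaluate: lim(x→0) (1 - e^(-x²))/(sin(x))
This is a 0/0 indeterminate form.

Apply L'Hôpital's rule: differentiate numerator and denominator separately.
  f(x) = 1 - e^(-x^2)   ⇒   f'(x) = 2·x·e^(-x^2)
  g(x) = sin(x)   ⇒   g'(x) = cos(x)
  lim(x→0) f'(x)/g'(x) = lim(x→0) (2·x·e^(-x^2))/(cos(x))
  = 0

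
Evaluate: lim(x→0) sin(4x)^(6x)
This is an exponential indeterminate form.

For exponential indeterminate forms, take the natural log:
  Let L = lim(x→0) sin(4x)^(6x)
  Then ln(L) = lim(x→0) [exponent × ln(base)]
  Evaluate using L'Hôpital or standard limits, then exponentiate.
  L = 1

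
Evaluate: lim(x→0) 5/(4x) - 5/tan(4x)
This is an ∞-∞ indeterminate form.

Combine fractions or rationalize to convert ∞-∞ to 0/0 form:
  lim(x→0) 5/(4x) - 5/tan(4x) = 0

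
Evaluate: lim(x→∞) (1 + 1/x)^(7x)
This is an exponential indeterminate form.

For exponential indeterminate forms, take the natural log:
  Let L = lim(x→∞) (1 + 1/x)^(7x)
  Then ln(L) = lim(x→∞) [exponent × ln(base)]
  Evaluate using L'Hôpital or standard limits, then exponentiate.
  L = e^(7)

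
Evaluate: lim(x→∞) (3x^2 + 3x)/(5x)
This is an ∞/∞ indeterminate form.

Apply L'Hôpital's rule: differentiate numerator and denominator separately.
  f(x) = 3·x^2 + 3·x   ⇒   f'(x) = 6·x + 3
  g(x) = 5·x   ⇒   g'(x) = 5
  lim(x→∞) f'(x)/g'(x) = lim(x→∞) (6·x + 3)/(5)
  = ∞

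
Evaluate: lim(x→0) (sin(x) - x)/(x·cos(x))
This is a 0/0 indeterminate form.

Apply L'Hôpital's rule: differentiate numerator and denominator separately.
  f(x) = -x + sin(x)   ⇒   f'(x) = cos(x) - 1
  g(x) = x·cos(x)   ⇒   g'(x) = -x·sin(x) + cos(x)
  lim(x→0) f'(x)/g'(x) = lim(x→0) (cos(x) - 1)/(-x·sin(x) + cos(x))
  = 0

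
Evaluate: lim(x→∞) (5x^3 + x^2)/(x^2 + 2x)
This is an ∞/∞ indeterminate form.

Apply L'Hôpital's rule: differentiate numerator and denominator separately.
  f(x) = 5·x^3 + x^2   ⇒   f'(x) = 15·x^2 + 2·x
  g(x) = x^2 + 2·x   ⇒   g'(x) = 2·x + 2
  lim(x→∞) f'(x)/g'(x) = lim(x→∞) (15·x^2 + 2·x)/(2·x + 2)
  = ∞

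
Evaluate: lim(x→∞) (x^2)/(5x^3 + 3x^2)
This is an ∞/∞ indeterminate form.

Apply L'Hôpital's rule: differentiate numerator and denominator separately.
  f(x) = x^2   ⇒   f'(x) = 2·x
  g(x) = 5·x^3 + 3·x^2   ⇒   g'(x) = 15·x^2 + 6·x
  lim(x→∞) f'(x)/g'(x) = lim(x→∞) (2·x)/(15·x^2 + 6·x)
  = 0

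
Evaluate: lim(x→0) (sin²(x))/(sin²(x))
This is a 0/0 indeterminate form.

Apply L'Hôpital's rule: differentiate numerator and denominator separately.
  f(x) = sin(x)^2   ⇒   f'(x) = 2·sin(x)·cos(x)
  g(x) = sin(x)^2   ⇒   g'(x) = 2·sin(x)·cos(x)
  lim(x→0) f'(x)/g'(x) = lim(x→0) (2·sin(x)·cos(x))/(2·sin(x)·cos(x))
  = 1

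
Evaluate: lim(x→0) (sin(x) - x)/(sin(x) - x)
This is a 0/0 indeterminate form.

Apply L'Hôpital's rule: differentiate numerator and denominator separately.
  f(x) = -x + sin(x)   ⇒   f'(x) = cos(x) - 1
  g(x) = -x + sin(x)   ⇒   g'(x) = cos(x) - 1
  lim(x→0) f'(x)/g'(x) = lim(x→0) (cos(x) - 1)/(cos(x) - 1)
  = 1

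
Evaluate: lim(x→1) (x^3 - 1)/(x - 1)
This is a standard limit.

Factor or rationalize the expression:
  lim(x→1) (x^3 - 1)/(x - 1) = 3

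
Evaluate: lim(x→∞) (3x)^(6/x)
This is an exponential indeterminate form.

For exponential indeterminate forms, take the natural log:
  Let L = lim(x→∞) (3x)^(6/x)
  Then ln(L) = lim(x→∞) [exponent × ln(base)]
  Evaluate using L'Hôpital or standard limits, then exponentiate.
  L = 1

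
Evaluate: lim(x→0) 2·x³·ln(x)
This is a 0·∞ indeterminate form.

Rewrite 0·∞ as a quotient (0/0 or ∞/∞ form), then apply L'Hôpital's rule:
  lim(x→0) 2·x³·ln(x) = 0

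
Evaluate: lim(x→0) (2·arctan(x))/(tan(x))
This is a 0/0 indeterminate form.

Apply L'Hôpital's rule: differentiate numerator and denominator separately.
  f(x) = 2·atan(x)   ⇒   f'(x) = 2/(x^2 + 1)
  g(x) = tan(x)   ⇒   g'(x) = tan(x)^2 + 1
  lim(x→0) f'(x)/g'(x) = lim(x→0) (2/(x^2 + 1))/(tan(x)^2 + 1)
  = 2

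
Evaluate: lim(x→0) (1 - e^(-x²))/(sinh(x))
This is a 0/0 indeterminate form.

Apply L'Hôpital's rule: differentiate numerator and denominator separately.
  f(x) = 1 - e^(-x^2)   ⇒   f'(x) = 2·x·e^(-x^2)
  g(x) = sinh(x)   ⇒   g'(x) = cosh(x)
  lim(x→0) f'(x)/g'(x) = lim(x→0) (2·x·e^(-x^2))/(cosh(x))
  = 0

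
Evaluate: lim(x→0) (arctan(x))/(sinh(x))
This is a 0/0 indeterminate form.

Apply L'Hôpital's rule: differentiate numerator and denominator separately.
  f(x) = atan(x)   ⇒   f'(x) = 1/(x^2 + 1)
  g(x) = sinh(x)   ⇒   g'(x) = cosh(x)
  lim(x→0) f'(x)/g'(x) = lim(x→0) (1/(x^2 + 1))/(cosh(x))
  = 1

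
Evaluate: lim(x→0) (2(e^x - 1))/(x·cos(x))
This is a 0/0 indeterminate form.

Apply L'Hôpital's rule: differentiate numerator and denominator separately.
  f(x) = 2·e^(x) - 2   ⇒   f'(x) = 2·e^(x)
  g(x) = x·cos(x)   ⇒   g'(x) = -x·sin(x) + cos(x)
  lim(x→0) f'(x)/g'(x) = lim(x→0) (2·e^(x))/(-x·sin(x) + cos(x))
  = 2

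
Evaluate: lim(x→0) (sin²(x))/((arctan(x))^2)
This is a 0/0 indeterminate form.

Apply L'Hôpital's rule: differentiate numerator and denominator separately.
  f(x) = sin(x)^2   ⇒   f'(x) = 2·sin(x)·cos(x)
  g(x) = atan(x)^2   ⇒   g'(x) = 2·atan(x)/(x^2 + 1)
  lim(x→0) f'(x)/g'(x) = lim(x→0) (2·sin(x)·cos(x))/(2·atan(x)/(x^2 + 1))
  = 1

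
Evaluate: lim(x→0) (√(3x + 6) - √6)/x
This is a standard limit.

Factor or rationalize the expression:
  lim(x→0) (√(3x + 6) - √6)/x = sqrt(6)/4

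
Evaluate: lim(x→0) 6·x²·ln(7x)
This is a 0·∞ indeterminate form.

Rewrite 0·∞ as a quotient (0/0 or ∞/∞ form), then apply L'Hôpital's rule:
  lim(x→0) 6·x²·ln(7x) = 0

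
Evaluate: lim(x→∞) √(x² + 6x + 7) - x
This is an ∞-∞ indeterminate form.

Combine fractions or rationalize to convert ∞-∞ to 0/0 form:
  lim(x→∞) √(x² + 6x + 7) - x = 3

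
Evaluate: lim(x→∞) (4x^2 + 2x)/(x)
This is an ∞/∞ indeterminate form.

Apply L'Hôpital's rule: differentiate numerator and denominator separately.
  f(x) = 4·x^2 + 2·x   ⇒   f'(x) = 8·x + 2
  g(x) = x   ⇒   g'(x) = 1
  lim(x→∞) f'(x)/g'(x) = lim(x→∞) (8·x + 2)/(1)
  = ∞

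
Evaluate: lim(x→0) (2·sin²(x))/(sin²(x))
This is a 0/0 indeterminate form.

Apply L'Hôpital's rule: differentiate numerator and denominator separately.
  f(x) = 2·sin(x)^2   ⇒   f'(x) = 4·sin(x)·cos(x)
  g(x) = sin(x)^2   ⇒   g'(x) = 2·sin(x)·cos(x)
  lim(x→0) f'(x)/g'(x) = lim(x→0) (4·sin(x)·cos(x))/(2·sin(x)·cos(x))
  = 2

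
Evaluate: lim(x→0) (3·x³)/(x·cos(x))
This is a 0/0 indeterminate form.

Apply L'Hôpital's rule: differentiate numerator and denominator separately.
  f(x) = 3·x^3   ⇒   f'(x) = 9·x^2
  g(x) = x·cos(x)   ⇒   g'(x) = -x·sin(x) + cos(x)
  lim(x→0) f'(x)/g'(x) = lim(x→0) (9·x^2)/(-x·sin(x) + cos(x))
  = 0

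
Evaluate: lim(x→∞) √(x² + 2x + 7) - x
This is an ∞-∞ indeterminate form.

Combine fractions or rationalize to convert ∞-∞ to 0/0 form:
  lim(x→∞) √(x² + 2x + 7) - x = 1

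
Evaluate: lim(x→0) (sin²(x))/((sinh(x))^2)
This is a 0/0 indeterminate form.

Apply L'Hôpital's rule: differentiate numerator and denominator separately.
  f(x) = sin(x)^2   ⇒   f'(x) = 2·sin(x)·cos(x)
  g(x) = sinh(x)^2   ⇒   g'(x) = 2·sinh(x)·cosh(x)
  lim(x→0) f'(x)/g'(x) = lim(x→0) (2·sin(x)·cos(x))/(2·sinh(x)·cosh(x))
  = 1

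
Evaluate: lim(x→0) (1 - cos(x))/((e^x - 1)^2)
This is a 0/0 indeterminate form.

Apply L'Hôpital's rule: differentiate numerator and denominator separately.
  f(x) = 1 - cos(x)   ⇒   f'(x) = sin(x)
  g(x) = (e^(x) - 1)^2   ⇒   g'(x) = 2·(e^(x) - 1)·e^(x)
  lim(x→0) f'(x)/g'(x) = lim(x→0) (sin(x))/(2·(e^(x) - 1)·e^(x))
  = 1/2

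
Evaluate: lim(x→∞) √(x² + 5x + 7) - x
This is an ∞-∞ indeterminate form.

Combine fractions or rationalize to convert ∞-∞ to 0/0 form:
  lim(x→∞) √(x² + 5x + 7) - x = 5/2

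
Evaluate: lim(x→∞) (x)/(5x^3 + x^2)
This is an ∞/∞ indeterminate form.

Apply L'Hôpital's rule: differentiate numerator and denominator separately.
  f(x) = x   ⇒   f'(x) = 1
  g(x) = 5·x^3 + x^2   ⇒   g'(x) = 15·x^2 + 2·x
  lim(x→∞) f'(x)/g'(x) = lim(x→∞) (1)/(15·x^2 + 2·x)
  = 0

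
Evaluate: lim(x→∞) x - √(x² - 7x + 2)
This is an ∞-∞ indeterminate form.

Combine fractions or rationalize to convert ∞-∞ to 0/0 form:
  lim(x→∞) x - √(x² - 7x + 2) = 7/2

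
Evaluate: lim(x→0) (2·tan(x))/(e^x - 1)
This is a 0/0 indeterminate form.

Apply L'Hôpital's rule: differentiate numerator and denominator separately.
  f(x) = 2·tan(x)   ⇒   f'(x) = 2·tan(x)^2 + 2
  g(x) = e^(x) - 1   ⇒   g'(x) = e^(x)
  lim(x→0) f'(x)/g'(x) = lim(x→0) (2·tan(x)^2 + 2)/(e^(x))
  = 2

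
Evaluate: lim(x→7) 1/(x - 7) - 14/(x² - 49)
This is an ∞-∞ indeterminate form.

Combine fractions or rationalize to convert ∞-∞ to 0/0 form:
  lim(x→7) 1/(x - 7) - 14/(x² - 49) = 1/14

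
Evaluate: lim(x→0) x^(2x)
This is an exponential indeterminate form.

For exponential indeterminate forms, take the natural log:
  Let L = lim(x→0) x^(2x)
  Then ln(L) = lim(x→0) [exponent × ln(base)]
  Evaluate using L'Hôpital or standard limits, then exponentiate.
  L = 1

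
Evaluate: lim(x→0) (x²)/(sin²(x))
This is a 0/0 indeterminate form.

Apply L'Hôpital's rule: differentiate numerator and denominator separately.
  f(x) = x^2   ⇒   f'(x) = 2·x
  g(x) = sin(x)^2   ⇒   g'(x) = 2·sin(x)·cos(x)
  lim(x→0) f'(x)/g'(x) = lim(x→0) (2·x)/(2·sin(x)·cos(x))
  = 1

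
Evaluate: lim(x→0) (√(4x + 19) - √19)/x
This is a standard limit.

Factor or rationalize the expression:
  lim(x→0) (√(4x + 19) - √19)/x = 2·sqrt(19)/19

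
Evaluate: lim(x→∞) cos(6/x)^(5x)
This is an exponential indeterminate form.

For exponential indeterminate forms, take the natural log:
  Let L = lim(x→∞) cos(6/x)^(5x)
  Then ln(L) = lim(x→∞) [exponent × ln(base)]
  Evaluate using L'Hôpital or standard limits, then exponentiate.
  L = 1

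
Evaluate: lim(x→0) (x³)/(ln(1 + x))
This is a 0/0 indeterminate form.

Apply L'Hôpital's rule: differentiate numerator and denominator separately.
  f(x) = x^3   ⇒   f'(x) = 3·x^2
  g(x) = ln(x + 1)   ⇒   g'(x) = 1/(x + 1)
  lim(x→0) f'(x)/g'(x) = lim(x→0) (3·x^2)/(1/(x + 1))
  = 0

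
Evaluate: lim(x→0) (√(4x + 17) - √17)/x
This is a standard limit.

Factor or rationalize the expression:
  lim(x→0) (√(4x + 17) - √17)/x = 2·sqrt(17)/17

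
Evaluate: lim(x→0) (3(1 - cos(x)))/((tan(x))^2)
This is a 0/0 indeterminate form.

Apply L'Hôpital's rule: differentiate numerator and denominator separately.
  f(x) = 3 - 3·cos(x)   ⇒   f'(x) = 3·sin(x)
  g(x) = tan(x)^2   ⇒   g'(x) = (2·tan(x)^2 + 2)·tan(x)
  lim(x→0) f'(x)/g'(x) = lim(x→0) (3·sin(x))/((2·tan(x)^2 + 2)·tan(x))
  = 3/2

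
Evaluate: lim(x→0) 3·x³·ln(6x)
This is a 0·∞ indeterminate form.

Rewrite 0·∞ as a quotient (0/0 or ∞/∞ form), then apply L'Hôpital's rule:
  lim(x→0) 3·x³·ln(6x) = 0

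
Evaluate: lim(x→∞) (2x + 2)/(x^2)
This is an ∞/∞ indeterminate form.

Apply L'Hôpital's rule: differentiate numerator and denominator separately.
  f(x) = 2·x + 2   ⇒   f'(x) = 2
  g(x) = x^2   ⇒   g'(x) = 2·x
  lim(x→∞) f'(x)/g'(x) = lim(x→∞) (2)/(2·x)
  = 0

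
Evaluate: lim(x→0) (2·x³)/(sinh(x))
This is a 0/0 indeterminate form.

Apply L'Hôpital's rule: differentiate numerator and denominator separately.
  f(x) = 2·x^3   ⇒   f'(x) = 6·x^2
  g(x) = sinh(x)   ⇒   g'(x) = cosh(x)
  lim(x→0) f'(x)/g'(x) = lim(x→0) (6·x^2)/(cosh(x))
  = 0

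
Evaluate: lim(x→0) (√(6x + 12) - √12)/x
This is a standard limit.

Factor or rationalize the expression:
  lim(x→0) (√(6x + 12) - √12)/x = sqrt(3)/2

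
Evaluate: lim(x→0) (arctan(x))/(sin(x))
This is a 0/0 indeterminate form.

Apply L'Hôpital's rule: differentiate numerator and denominator separately.
  f(x) = atan(x)   ⇒   f'(x) = 1/(x^2 + 1)
  g(x) = sin(x)   ⇒   g'(x) = cos(x)
  lim(x→0) f'(x)/g'(x) = lim(x→0) (1/(x^2 + 1))/(cos(x))
  = 1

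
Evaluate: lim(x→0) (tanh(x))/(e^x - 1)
This is a 0/0 indeterminate form.

Apply L'Hôpital's rule: differentiate numerator and denominator separately.
  f(x) = tanh(x)   ⇒   f'(x) = 1 - tanh(x)^2
  g(x) = e^(x) - 1   ⇒   g'(x) = e^(x)
  lim(x→0) f'(x)/g'(x) = lim(x→0) (1 - tanh(x)^2)/(e^(x))
  = 1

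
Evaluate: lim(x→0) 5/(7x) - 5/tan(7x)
This is an ∞-∞ indeterminate form.

Combine fractions or rationalize to convert ∞-∞ to 0/0 form:
  lim(x→0) 5/(7x) - 5/tan(7x) = 0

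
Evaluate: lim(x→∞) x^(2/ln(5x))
This is an exponential indeterminate form.

For exponential indeterminate forms, take the natural log:
  Let L = lim(x→∞) x^(2/ln(5x))
  Then ln(L) = lim(x→∞) [exponent × ln(base)]
  Evaluate using L'Hôpital or standard limits, then exponentiate.
  L = e²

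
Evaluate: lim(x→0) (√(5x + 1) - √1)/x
This is a standard limit.

Factor or rationalize the expression:
  lim(x→0) (√(5x + 1) - √1)/x = 5/2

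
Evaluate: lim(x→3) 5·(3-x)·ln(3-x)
This is a 0·∞ indeterminate form.

Rewrite 0·∞ as a quotient (0/0 or ∞/∞ form), then apply L'Hôpital's rule:
  lim(x→3) 5·(3-x)·ln(3-x) = 0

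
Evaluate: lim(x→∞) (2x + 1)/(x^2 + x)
This is an ∞/∞ indeterminate form.

Apply L'Hôpital's rule: differentiate numerator and denominator separately.
  f(x) = 2·x + 1   ⇒   f'(x) = 2
  g(x) = x^2 + x   ⇒   g'(x) = 2·x + 1
  lim(x→∞) f'(x)/g'(x) = lim(x→∞) (2)/(2·x + 1)
  = 0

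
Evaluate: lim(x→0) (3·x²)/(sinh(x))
This is a 0/0 indeterminate form.

Apply L'Hôpital's rule: differentiate numerator and denominator separately.
  f(x) = 3·x^2   ⇒   f'(x) = 6·x
  g(x) = sinh(x)   ⇒   g'(x) = cosh(x)
  lim(x→0) f'(x)/g'(x) = lim(x→0) (6·x)/(cosh(x))
  = 0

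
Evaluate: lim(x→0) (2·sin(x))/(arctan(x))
This is a 0/0 indeterminate form.

Apply L'Hôpital's rule: differentiate numerator and denominator separately.
  f(x) = 2·sin(x)   ⇒   f'(x) = 2·cos(x)
  g(x) = atan(x)   ⇒   g'(x) = 1/(x^2 + 1)
  lim(x→0) f'(x)/g'(x) = lim(x→0) (2·cos(x))/(1/(x^2 + 1))
  = 2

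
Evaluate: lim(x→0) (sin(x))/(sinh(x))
This is a 0/0 indeterminate form.

Apply L'Hôpital's rule: differentiate numerator and denominator separately.
  f(x) = sin(x)   ⇒   f'(x) = cos(x)
  g(x) = sinh(x)   ⇒   g'(x) = cosh(x)
  lim(x→0) f'(x)/g'(x) = lim(x→0) (cos(x))/(cosh(x))
  = 1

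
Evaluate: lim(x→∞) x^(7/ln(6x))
This is an exponential indeterminate form.

For exponential indeterminate forms, take the natural log:
  Let L = lim(x→∞) x^(7/ln(6x))
  Then ln(L) = lim(x→∞) [exponent × ln(base)]
  Evaluate using L'Hôpital or standard limits, then exponentiate.
  L = e^(7)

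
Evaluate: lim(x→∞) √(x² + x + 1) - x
This is an ∞-∞ indeterminate form.

Combine fractions or rationalize to convert ∞-∞ to 0/0 form:
  lim(x→∞) √(x² + x + 1) - x = 1/2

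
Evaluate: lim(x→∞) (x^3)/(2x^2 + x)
This is an ∞/∞ indeterminate form.

Apply L'Hôpital's rule: differentiate numerator and denominator separately.
  f(x) = x^3   ⇒   f'(x) = 3·x^2
  g(x) = 2·x^2 + x   ⇒   g'(x) = 4·x + 1
  lim(x→∞) f'(x)/g'(x) = lim(x→∞) (3·x^2)/(4·x + 1)
  = ∞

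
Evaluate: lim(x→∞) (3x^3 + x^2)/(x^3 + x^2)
This is an ∞/∞ indeterminate form.

Apply L'Hôpital's rule: differentiate numerator and denominator separately.
  f(x) = 3·x^3 + x^2   ⇒   f'(x) = 9·x^2 + 2·x
  g(x) = x^3 + x^2   ⇒   g'(x) = 3·x^2 + 2·x
  lim(x→∞) f'(x)/g'(x) = lim(x→∞) (9·x^2 + 2·x)/(3·x^2 + 2·x)
  = 3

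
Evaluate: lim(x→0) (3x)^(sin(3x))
This is an exponential indeterminate form.

For exponential indeterminate forms, take the natural log:
  Let L = lim(x→0) (3x)^(sin(3x))
  Then ln(L) = lim(x→0) [exponent × ln(base)]
  Evaluate using L'Hôpital or standard limits, then exponentiate.
  L = 1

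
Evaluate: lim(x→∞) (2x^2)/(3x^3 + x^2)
This is an ∞/∞ indeterminate form.

Apply L'Hôpital's rule: differentiate numerator and denominator separately.
  f(x) = 2·x^2   ⇒   f'(x) = 4·x
  g(x) = 3·x^3 + x^2   ⇒   g'(x) = 9·x^2 + 2·x
  lim(x→∞) f'(x)/g'(x) = lim(x→∞) (4·x)/(9·x^2 + 2·x)
  = 0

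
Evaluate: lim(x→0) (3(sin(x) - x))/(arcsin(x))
This is a 0/0 indeterminate form.

Apply L'Hôpital's rule: differentiate numerator and denominator separately.
  f(x) = -3·x + 3·sin(x)   ⇒   f'(x) = 3·cos(x) - 3
  g(x) = asin(x)   ⇒   g'(x) = 1/sqrt(1 - x^2)
  lim(x→0) f'(x)/g'(x) = lim(x→0) (3·cos(x) - 3)/(1/sqrt(1 - x^2))
  = 0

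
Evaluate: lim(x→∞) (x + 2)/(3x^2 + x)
This is an ∞/∞ indeterminate form.

Apply L'Hôpital's rule: differentiate numerator and denominator separately.
  f(x) = x + 2   ⇒   f'(x) = 1
  g(x) = 3·x^2 + x   ⇒   g'(x) = 6·x + 1
  lim(x→∞) f'(x)/g'(x) = lim(x→∞) (1)/(6·x + 1)
  = 0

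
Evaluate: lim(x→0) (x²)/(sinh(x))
This is a 0/0 indeterminate form.

Apply L'Hôpital's rule: differentiate numerator and denominator separately.
  f(x) = x^2   ⇒   f'(x) = 2·x
  g(x) = sinh(x)   ⇒   g'(x) = cosh(x)
  lim(x→0) f'(x)/g'(x) = lim(x→0) (2·x)/(cosh(x))
  = 0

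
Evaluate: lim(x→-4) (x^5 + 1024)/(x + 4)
This is a standard limit.

Factor or rationalize the expression:
  lim(x→-4) (x^5 + 1024)/(x + 4) = 1280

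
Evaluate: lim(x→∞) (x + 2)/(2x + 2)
This is an ∞/∞ indeterminate form.

Apply L'Hôpital's rule: differentiate numerator and denominator separately.
  f(x) = x + 2   ⇒   f'(x) = 1
  g(x) = 2·x + 2   ⇒   g'(x) = 2
  lim(x→∞) f'(x)/g'(x) = lim(x→∞) (1)/(2)
  = 1/2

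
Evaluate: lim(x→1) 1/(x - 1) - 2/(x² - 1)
This is an ∞-∞ indeterminate form.

Combine fractions or rationalize to convert ∞-∞ to 0/0 form:
  lim(x→1) 1/(x - 1) - 2/(x² - 1) = 1/2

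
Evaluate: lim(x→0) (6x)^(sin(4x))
This is an exponential indeterminate form.

For exponential indeterminate forms, take the natural log:
  Let L = lim(x→0) (6x)^(sin(4x))
  Then ln(L) = lim(x→0) [exponent × ln(base)]
  Evaluate using L'Hôpital or standard limits, then exponentiate.
  L = 1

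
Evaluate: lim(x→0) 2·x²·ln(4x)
This is a 0·∞ indeterminate form.

Rewrite 0·∞ as a quotient (0/0 or ∞/∞ form), then apply L'Hôpital's rule:
  lim(x→0) 2·x²·ln(4x) = 0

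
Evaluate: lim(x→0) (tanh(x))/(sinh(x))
This is a 0/0 indeterminate form.

Apply L'Hôpital's rule: differentiate numerator and denominator separately.
  f(x) = tanh(x)   ⇒   f'(x) = 1 - tanh(x)^2
  g(x) = sinh(x)   ⇒   g'(x) = cosh(x)
  lim(x→0) f'(x)/g'(x) = lim(x→0) (1 - tanh(x)^2)/(cosh(x))
  = 1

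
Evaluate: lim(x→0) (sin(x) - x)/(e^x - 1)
This is a 0/0 indeterminate form.

Apply L'Hôpital's rule: differentiate numerator and denominator separately.
  f(x) = -x + sin(x)   ⇒   f'(x) = cos(x) - 1
  g(x) = e^(x) - 1   ⇒   g'(x) = e^(x)
  lim(x→0) f'(x)/g'(x) = lim(x→0) (cos(x) - 1)/(e^(x))
  = 0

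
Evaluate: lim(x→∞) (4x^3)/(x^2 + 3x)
This is an ∞/∞ indeterminate form.

Apply L'Hôpital's rule: differentiate numerator and denominator separately.
  f(x) = 4·x^3   ⇒   f'(x) = 12·x^2
  g(x) = x^2 + 3·x   ⇒   g'(x) = 2·x + 3
  lim(x→∞) f'(x)/g'(x) = lim(x→∞) (12·x^2)/(2·x + 3)
  = ∞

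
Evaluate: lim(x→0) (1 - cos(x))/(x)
This is a 0/0 indeterminate form.

Apply L'Hôpital's rule: differentiate numerator and denominator separately.
  f(x) = 1 - cos(x)   ⇒   f'(x) = sin(x)
  g(x) = x   ⇒   g'(x) = 1
  lim(x→0) f'(x)/g'(x) = lim(x→0) (sin(x))/(1)
  = 0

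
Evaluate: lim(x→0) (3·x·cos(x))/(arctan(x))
This is a 0/0 indeterminate form.

Apply L'Hôpital's rule: differentiate numerator and denominator separately.
  f(x) = 3·x·cos(x)   ⇒   f'(x) = -3·x·sin(x) + 3·cos(x)
  g(x) = atan(x)   ⇒   g'(x) = 1/(x^2 + 1)
  lim(x→0) f'(x)/g'(x) = lim(x→0) (-3·x·sin(x) + 3·cos(x))/(1/(x^2 + 1))
  = 3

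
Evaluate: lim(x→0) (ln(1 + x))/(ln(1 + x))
This is a 0/0 indeterminate form.

Apply L'Hôpital's rule: differentiate numerator and denominator separately.
  f(x) = ln(x + 1)   ⇒   f'(x) = 1/(x + 1)
  g(x) = ln(x + 1)   ⇒   g'(x) = 1/(x + 1)
  lim(x→0) f'(x)/g'(x) = lim(x→0) (1/(x + 1))/(1/(x + 1))
  = 1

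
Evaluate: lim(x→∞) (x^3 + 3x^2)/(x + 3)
This is an ∞/∞ indeterminate form.

Apply L'Hôpital's rule: differentiate numerator and denominator separately.
  f(x) = x^3 + 3·x^2   ⇒   f'(x) = 3·x^2 + 6·x
  g(x) = x + 3   ⇒   g'(x) = 1
  lim(x→∞) f'(x)/g'(x) = lim(x→∞) (3·x^2 + 6·x)/(1)
  = ∞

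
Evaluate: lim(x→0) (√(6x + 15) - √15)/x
This is a standard limit.

Factor or rationalize the expression:
  lim(x→0) (√(6x + 15) - √15)/x = sqrt(15)/5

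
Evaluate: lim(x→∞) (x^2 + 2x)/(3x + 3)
This is an ∞/∞ indeterminate form.

Apply L'Hôpital's rule: differentiate numerator and denominator separately.
  f(x) = x^2 + 2·x   ⇒   f'(x) = 2·x + 2
  g(x) = 3·x + 3   ⇒   g'(x) = 3
  lim(x→∞) f'(x)/g'(x) = lim(x→∞) (2·x + 2)/(3)
  = ∞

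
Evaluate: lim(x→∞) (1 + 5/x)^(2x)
This is an exponential indeterminate form.

For exponential indeterminate forms, take the natural log:
  Let L = lim(x→∞) (1 + 5/x)^(2x)
  Then ln(L) = lim(x→∞) [exponent × ln(base)]
  Evaluate using L'Hôpital or standard limits, then exponentiate.
  L = e^(10)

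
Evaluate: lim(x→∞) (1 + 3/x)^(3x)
This is an exponential indeterminate form.

For exponential indeterminate forms, take the natural log:
  Let L = lim(x→∞) (1 + 3/x)^(3x)
  Then ln(L) = lim(x→∞) [exponent × ln(base)]
  Evaluate using L'Hôpital or standard limits, then exponentiate.
  L = e^(9)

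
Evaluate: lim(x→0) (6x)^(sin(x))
This is an exponential indeterminate form.

For exponential indeterminate forms, take the natural log:
  Let L = lim(x→0) (6x)^(sin(x))
  Then ln(L) = lim(x→0) [exponent × ln(base)]
  Evaluate using L'Hôpital or standard limits, then exponentiate.
  L = 1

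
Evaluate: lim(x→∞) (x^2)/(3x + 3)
This is an ∞/∞ indeterminate form.

Apply L'Hôpital's rule: differentiate numerator and denominator separately.
  f(x) = x^2   ⇒   f'(x) = 2·x
  g(x) = 3·x + 3   ⇒   g'(x) = 3
  lim(x→∞) f'(x)/g'(x) = lim(x→∞) (2·x)/(3)
  = ∞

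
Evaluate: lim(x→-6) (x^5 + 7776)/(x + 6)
This is a standard limit.

Factor or rationalize the expression:
  lim(x→-6) (x^5 + 7776)/(x + 6) = 6480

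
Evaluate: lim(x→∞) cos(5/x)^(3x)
This is an exponential indeterminate form.

For exponential indeterminate forms, take the natural log:
  Let L = lim(x→∞) cos(5/x)^(3x)
  Then ln(L) = lim(x→∞) [exponent × ln(base)]
  Evaluate using L'Hôpital or standard limits, then exponentiate.
  L = 1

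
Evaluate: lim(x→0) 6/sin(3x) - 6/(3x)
This is an ∞-∞ indeterminate form.

Combine fractions or rationalize to convert ∞-∞ to 0/0 form:
  lim(x→0) 6/sin(3x) - 6/(3x) = 0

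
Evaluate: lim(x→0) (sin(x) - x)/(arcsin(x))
This is a 0/0 indeterminate form.

Apply L'Hôpital's rule: differentiate numerator and denominator separately.
  f(x) = -x + sin(x)   ⇒   f'(x) = cos(x) - 1
  g(x) = asin(x)   ⇒   g'(x) = 1/sqrt(1 - x^2)
  lim(x→0) f'(x)/g'(x) = lim(x→0) (cos(x) - 1)/(1/sqrt(1 - x^2))
  = 0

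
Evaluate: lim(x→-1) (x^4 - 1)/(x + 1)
This is a standard limit.

Factor or rationalize the expression:
  lim(x→-1) (x^4 - 1)/(x + 1) = -4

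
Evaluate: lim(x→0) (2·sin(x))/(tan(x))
This is a 0/0 indeterminate form.

Apply L'Hôpital's rule: differentiate numerator and denominator separately.
  f(x) = 2·sin(x)   ⇒   f'(x) = 2·cos(x)
  g(x) = tan(x)   ⇒   g'(x) = tan(x)^2 + 1
  lim(x→0) f'(x)/g'(x) = lim(x→0) (2·cos(x))/(tan(x)^2 + 1)
  = 2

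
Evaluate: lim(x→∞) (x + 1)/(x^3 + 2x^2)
This is an ∞/∞ indeterminate form.

Apply L'Hôpital's rule: differentiate numerator and denominator separately.
  f(x) = x + 1   ⇒   f'(x) = 1
  g(x) = x^3 + 2·x^2   ⇒   g'(x) = 3·x^2 + 4·x
  lim(x→∞) f'(x)/g'(x) = lim(x→∞) (1)/(3·x^2 + 4·x)
  = 0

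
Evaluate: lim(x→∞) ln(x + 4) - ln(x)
This is an ∞-∞ indeterminate form.

Combine fractions or rationalize to convert ∞-∞ to 0/0 form:
  lim(x→∞) ln(x + 4) - ln(x) = 0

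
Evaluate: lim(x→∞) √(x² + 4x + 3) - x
This is an ∞-∞ indeterminate form.

Combine fractions or rationalize to convert ∞-∞ to 0/0 form:
  lim(x→∞) √(x² + 4x + 3) - x = 2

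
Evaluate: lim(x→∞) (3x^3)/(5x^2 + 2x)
This is an ∞/∞ indeterminate form.

Apply L'Hôpital's rule: differentiate numerator and denominator separately.
  f(x) = 3·x^3   ⇒   f'(x) = 9·x^2
  g(x) = 5·x^2 + 2·x   ⇒   g'(x) = 10·x + 2
  lim(x→∞) f'(x)/g'(x) = lim(x→∞) (9·x^2)/(10·x + 2)
  = ∞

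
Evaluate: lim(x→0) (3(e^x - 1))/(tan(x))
This is a 0/0 indeterminate form.

Apply L'Hôpital's rule: differentiate numerator and denominator separately.
  f(x) = 3·e^(x) - 3   ⇒   f'(x) = 3·e^(x)
  g(x) = tan(x)   ⇒   g'(x) = tan(x)^2 + 1
  lim(x→0) f'(x)/g'(x) = lim(x→0) (3·e^(x))/(tan(x)^2 + 1)
  = 3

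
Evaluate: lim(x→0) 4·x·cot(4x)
This is a 0·∞ indeterminate form.

Rewrite 0·∞ as a quotient (0/0 or ∞/∞ form), then apply L'Hôpital's rule:
  lim(x→0) 4·x·cot(4x) = 1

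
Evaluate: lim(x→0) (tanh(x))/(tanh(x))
This is a 0/0 indeterminate form.

Apply L'Hôpital's rule: differentiate numerator and denominator separately.
  f(x) = tanh(x)   ⇒   f'(x) = 1 - tanh(x)^2
  g(x) = tanh(x)   ⇒   g'(x) = 1 - tanh(x)^2
  lim(x→0) f'(x)/g'(x) = lim(x→0) (1 - tanh(x)^2)/(1 - tanh(x)^2)
  = 1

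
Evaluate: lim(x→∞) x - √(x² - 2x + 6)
This is an ∞-∞ indeterminate form.

Combine fractions or rationalize to convert ∞-∞ to 0/0 form:
  lim(x→∞) x - √(x² - 2x + 6) = 1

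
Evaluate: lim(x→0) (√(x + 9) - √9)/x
This is a standard limit.

Factor or rationalize the expression:
  lim(x→0) (√(x + 9) - √9)/x = 1/6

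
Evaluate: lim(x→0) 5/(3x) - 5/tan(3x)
This is an ∞-∞ indeterminate form.

Combine fractions or rationalize to convert ∞-∞ to 0/0 form:
  lim(x→0) 5/(3x) - 5/tan(3x) = 0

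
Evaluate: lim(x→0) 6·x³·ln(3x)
This is a 0·∞ indeterminate form.

Rewrite 0·∞ as a quotient (0/0 or ∞/∞ form), then apply L'Hôpital's rule:
  lim(x→0) 6·x³·ln(3x) = 0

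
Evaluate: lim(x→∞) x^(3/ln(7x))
This is an exponential indeterminate form.

For exponential indeterminate forms, take the natural log:
  Let L = lim(x→∞) x^(3/ln(7x))
  Then ln(L) = lim(x→∞) [exponent × ln(base)]
  Evaluate using L'Hôpital or standard limits, then exponentiate.
  L = e^(3)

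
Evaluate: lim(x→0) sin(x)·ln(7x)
This is a 0·∞ indeterminate form.

Rewrite 0·∞ as a quotient (0/0 or ∞/∞ form), then apply L'Hôpital's rule:
  lim(x→0) sin(x)·ln(7x) = 0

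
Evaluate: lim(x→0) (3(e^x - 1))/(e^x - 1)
This is a 0/0 indeterminate form.

Apply L'Hôpital's rule: differentiate numerator and denominator separately.
  f(x) = 3·e^(x) - 3   ⇒   f'(x) = 3·e^(x)
  g(x) = e^(x) - 1   ⇒   g'(x) = e^(x)
  lim(x→0) f'(x)/g'(x) = lim(x→0) (3·e^(x))/(e^(x))
  = 3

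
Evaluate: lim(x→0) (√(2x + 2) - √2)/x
This is a standard limit.

Factor or rationalize the expression:
  lim(x→0) (√(2x + 2) - √2)/x = sqrt(2)/2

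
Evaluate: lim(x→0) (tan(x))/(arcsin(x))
This is a 0/0 indeterminate form.

Apply L'Hôpital's rule: differentiate numerator and denominator separately.
  f(x) = tan(x)   ⇒   f'(x) = tan(x)^2 + 1
  g(x) = asin(x)   ⇒   g'(x) = 1/sqrt(1 - x^2)
  lim(x→0) f'(x)/g'(x) = lim(x→0) (tan(x)^2 + 1)/(1/sqrt(1 - x^2))
  = 1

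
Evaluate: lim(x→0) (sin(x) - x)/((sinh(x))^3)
This is a 0/0 indeterminate form.

Apply L'Hôpital's rule: differentiate numerator and denominator separately.
  f(x) = -x + sin(x)   ⇒   f'(x) = cos(x) - 1
  g(x) = sinh(x)^3   ⇒   g'(x) = 3·sinh(x)^2·cosh(x)
  lim(x→0) f'(x)/g'(x) = lim(x→0) (cos(x) - 1)/(3·sinh(x)^2·cosh(x))
  = -1/6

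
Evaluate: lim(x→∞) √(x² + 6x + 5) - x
This is an ∞-∞ indeterminate form.

Combine fractions or rationalize to convert ∞-∞ to 0/0 form:
  lim(x→∞) √(x² + 6x + 5) - x = 3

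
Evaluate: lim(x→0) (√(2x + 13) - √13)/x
This is a standard limit.

Factor or rationalize the expression:
  lim(x→0) (√(2x + 13) - √13)/x = sqrt(13)/13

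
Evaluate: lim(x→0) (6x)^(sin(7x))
This is an exponential indeterminate form.

For exponential indeterminate forms, take the natural log:
  Let L = lim(x→0) (6x)^(sin(7x))
  Then ln(L) = lim(x→0) [exponent × ln(base)]
  Evaluate using L'Hôpital or standard limits, then exponentiate.
  L = 1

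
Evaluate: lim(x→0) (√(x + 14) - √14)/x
This is a standard limit.

Factor or rationalize the expression:
  lim(x→0) (√(x + 14) - √14)/x = sqrt(14)/28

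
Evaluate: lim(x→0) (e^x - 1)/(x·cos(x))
This is a 0/0 indeterminate form.

Apply L'Hôpital's rule: differentiate numerator and denominator separately.
  f(x) = e^(x) - 1   ⇒   f'(x) = e^(x)
  g(x) = x·cos(x)   ⇒   g'(x) = -x·sin(x) + cos(x)
  lim(x→0) f'(x)/g'(x) = lim(x→0) (e^(x))/(-x·sin(x) + cos(x))
  = 1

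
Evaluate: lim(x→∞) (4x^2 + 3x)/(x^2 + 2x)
This is an ∞/∞ indeterminate form.

Apply L'Hôpital's rule: differentiate numerator and denominator separately.
  f(x) = 4·x^2 + 3·x   ⇒   f'(x) = 8·x + 3
  g(x) = x^2 + 2·x   ⇒   g'(x) = 2·x + 2
  lim(x→∞) f'(x)/g'(x) = lim(x→∞) (8·x + 3)/(2·x + 2)
  = 4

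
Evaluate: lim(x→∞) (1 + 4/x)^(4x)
This is an exponential indeterminate form.

For exponential indeterminate forms, take the natural log:
  Let L = lim(x→∞) (1 + 4/x)^(4x)
  Then ln(L) = lim(x→∞) [exponent × ln(base)]
  Evaluate using L'Hôpital or standard limits, then exponentiate.
  L = e^(16)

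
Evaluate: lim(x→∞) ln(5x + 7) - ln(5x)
This is an ∞-∞ indeterminate form.

Combine fractions or rationalize to convert ∞-∞ to 0/0 form:
  lim(x→∞) ln(5x + 7) - ln(5x) = 0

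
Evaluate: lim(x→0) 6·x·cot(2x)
This is a 0·∞ indeterminate form.

Rewrite 0·∞ as a quotient (0/0 or ∞/∞ form), then apply L'Hôpital's rule:
  lim(x→0) 6·x·cot(2x) = 3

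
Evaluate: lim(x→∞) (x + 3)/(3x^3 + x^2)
This is an ∞/∞ indeterminate form.

Apply L'Hôpital's rule: differentiate numerator and denominator separately.
  f(x) = x + 3   ⇒   f'(x) = 1
  g(x) = 3·x^3 + x^2   ⇒   g'(x) = 9·x^2 + 2·x
  lim(x→∞) f'(x)/g'(x) = lim(x→∞) (1)/(9·x^2 + 2·x)
  = 0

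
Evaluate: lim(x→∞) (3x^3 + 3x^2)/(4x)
This is an ∞/∞ indeterminate form.

Apply L'Hôpital's rule: differentiate numerator and denominator separately.
  f(x) = 3·x^3 + 3·x^2   ⇒   f'(x) = 9·x^2 + 6·x
  g(x) = 4·x   ⇒   g'(x) = 4
  lim(x→∞) f'(x)/g'(x) = lim(x→∞) (9·x^2 + 6·x)/(4)
  = ∞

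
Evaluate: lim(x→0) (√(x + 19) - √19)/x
This is a standard limit.

Factor or rationalize the expression:
  lim(x→0) (√(x + 19) - √19)/x = sqrt(19)/38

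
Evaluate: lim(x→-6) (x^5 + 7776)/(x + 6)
This is a standard limit.

Factor or rationalize the expression:
  lim(x→-6) (x^5 + 7776)/(x + 6) = 6480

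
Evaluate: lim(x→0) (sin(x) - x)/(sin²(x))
This is a 0/0 indeterminate form.

Apply L'Hôpital's rule: differentiate numerator and denominator separately.
  f(x) = -x + sin(x)   ⇒   f'(x) = cos(x) - 1
  g(x) = sin(x)^2   ⇒   g'(x) = 2·sin(x)·cos(x)
  lim(x→0) f'(x)/g'(x) = lim(x→0) (cos(x) - 1)/(2·sin(x)·cos(x))
  = 0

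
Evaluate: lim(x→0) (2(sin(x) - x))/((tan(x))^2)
This is a 0/0 indeterminate form.

Apply L'Hôpital's rule: differentiate numerator and denominator separately.
  f(x) = -2·x + 2·sin(x)   ⇒   f'(x) = 2·cos(x) - 2
  g(x) = tan(x)^2   ⇒   g'(x) = (2·tan(x)^2 + 2)·tan(x)
  lim(x→0) f'(x)/g'(x) = lim(x→0) (2·cos(x) - 2)/((2·tan(x)^2 + 2)·tan(x))
  = 0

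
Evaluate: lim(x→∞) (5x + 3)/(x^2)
This is an ∞/∞ indeterminate form.

Apply L'Hôpital's rule: differentiate numerator and denominator separately.
  f(x) = 5·x + 3   ⇒   f'(x) = 5
  g(x) = x^2   ⇒   g'(x) = 2·x
  lim(x→∞) f'(x)/g'(x) = lim(x→∞) (5)/(2·x)
  = 0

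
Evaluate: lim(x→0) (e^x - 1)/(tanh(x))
This is a 0/0 indeterminate form.

Apply L'Hôpital's rule: differentiate numerator and denominator separately.
  f(x) = e^(x) - 1   ⇒   f'(x) = e^(x)
  g(x) = tanh(x)   ⇒   g'(x) = 1 - tanh(x)^2
  lim(x→0) f'(x)/g'(x) = lim(x→0) (e^(x))/(1 - tanh(x)^2)
  = 1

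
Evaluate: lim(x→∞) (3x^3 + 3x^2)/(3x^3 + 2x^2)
This is an ∞/∞ indeterminate form.

Apply L'Hôpital's rule: differentiate numerator and denominator separately.
  f(x) = 3·x^3 + 3·x^2   ⇒   f'(x) = 9·x^2 + 6·x
  g(x) = 3·x^3 + 2·x^2   ⇒   g'(x) = 9·x^2 + 4·x
  lim(x→∞) f'(x)/g'(x) = lim(x→∞) (9·x^2 + 6·x)/(9·x^2 + 4·x)
  = 1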